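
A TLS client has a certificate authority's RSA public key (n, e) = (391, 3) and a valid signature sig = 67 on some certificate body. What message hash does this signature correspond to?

84

sig^2 ≡ 67^2 = 4489 ≡ 188
3 = 2 + 1, so sig^3 ≡ 188·67 ≡ 84 (mod 391)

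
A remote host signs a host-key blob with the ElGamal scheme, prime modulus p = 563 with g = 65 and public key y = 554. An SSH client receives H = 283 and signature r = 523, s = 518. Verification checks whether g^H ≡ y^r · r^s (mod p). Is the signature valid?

Left side g^H mod p:
65^2 = 4225 ≡ 284
65^4 ≡ 284^2 = 80656 ≡ 147
65^8 ≡ 147^2 = 21609 ≡ 215
65^16 ≡ 215^2 = 46225 ≡ 59
65^32 ≡ 59^2 = 3481 ≡ 103
65^64 ≡ 103^2 = 10609 ≡ 475
65^128 ≡ 475^2 = 225625 ≡ 425
65^256 ≡ 425^2 = 180625 ≡ 465
283 = 256 + 16 + 8 + 2 + 1, so 65^283 ≡ 465·59·215·284·65 ≡ 279 (mod 563)
Right side y^r · r^s mod p:
554^2 = 306916 ≡ 81
554^4 ≡ 81^2 = 6561 ≡ 368
554^8 ≡ 368^2 = 135424 ≡ 304
554^16 ≡ 304^2 = 92416 ≡ 84
554^32 ≡ 84^2 = 7056 ≡ 300
554^64 ≡ 300^2 = 90000 ≡ 483
554^128 ≡ 483^2 = 233289 ≡ 207
554^256 ≡ 207^2 = 42849 ≡ 61
554^512 ≡ 61^2 = 3721 ≡ 343
523 = 512 + 8 + 2 + 1, so 554^523 ≡ 343·304·81·554 ≡ 283 (mod 563)
523^2 = 273529 ≡ 474
523^4 ≡ 474^2 = 224676 ≡ 39
523^8 ≡ 39^2 = 1521 ≡ 395
523^16 ≡ 395^2 = 156025 ≡ 74
523^32 ≡ 74^2 = 5476 ≡ 409
523^64 ≡ 409^2 = 167281 ≡ 70
523^128 ≡ 70^2 = 4900 ≡ 396
523^256 ≡ 396^2 = 156816 ≡ 302
523^512 ≡ 302^2 = 91204 ≡ 561
518 = 512 + 4 + 2, so 523^518 ≡ 561·39·474 ≡ 186 (mod 563)
283·186 = 52638 ≡ 279 (mod 563)
279 ≡ 279 (mod 563), so the signature is genuine.

valid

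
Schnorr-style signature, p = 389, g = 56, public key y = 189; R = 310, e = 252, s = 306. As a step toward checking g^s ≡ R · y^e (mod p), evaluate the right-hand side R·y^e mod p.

347

189^2 = 35721 ≡ 322
189^4 ≡ 322^2 = 103684 ≡ 210
189^8 ≡ 210^2 = 44100 ≡ 143
189^16 ≡ 143^2 = 20449 ≡ 221
189^32 ≡ 221^2 = 48841 ≡ 216
189^64 ≡ 216^2 = 46656 ≡ 365
189^128 ≡ 365^2 = 133225 ≡ 187
252 = 128 + 64 + 32 + 16 + 8 + 4, so 189^252 ≡ 187·365·216·221·143·210 ≡ 35 (mod 389)
R · y^e ≡ 310·35 = 10850 ≡ 347 (mod 389)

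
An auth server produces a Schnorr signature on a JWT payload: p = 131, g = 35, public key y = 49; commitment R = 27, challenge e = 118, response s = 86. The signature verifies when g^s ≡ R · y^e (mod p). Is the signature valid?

valid

g^s mod p:
35^2 = 1225 ≡ 46
35^4 ≡ 46^2 = 2116 ≡ 20
35^8 ≡ 20^2 = 400 ≡ 7
35^16 ≡ 7^2 = 49
35^32 ≡ 49^2 = 2401 ≡ 43
35^64 ≡ 43^2 = 1849 ≡ 15
86 = 64 + 16 + 4 + 2, so 35^86 ≡ 15·49·20·46 ≡ 109 (mod 131)
R · y^e mod p:
49^2 = 2401 ≡ 43
49^4 ≡ 43^2 = 1849 ≡ 15
49^8 ≡ 15^2 = 225 ≡ 94
49^16 ≡ 94^2 = 8836 ≡ 59
49^32 ≡ 59^2 = 3481 ≡ 75
49^64 ≡ 75^2 = 5625 ≡ 123
118 = 64 + 32 + 16 + 4 + 2, so 49^118 ≡ 123·75·59·15·43 ≡ 38 (mod 131)
27·38 = 1026 ≡ 109 (mod 131)
109 ≡ 109 (mod 131); signature holds.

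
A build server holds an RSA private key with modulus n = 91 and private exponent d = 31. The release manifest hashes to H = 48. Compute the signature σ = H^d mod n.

48

H^2 ≡ 48^2 = 2304 ≡ 29
H^4 ≡ 29^2 = 841 ≡ 22
H^8 ≡ 22^2 = 484 ≡ 29
H^16 ≡ 29^2 = 841 ≡ 22
31 = 16 + 8 + 4 + 2 + 1, so H^31 ≡ 22·29·22·29·48 ≡ 48 (mod 91)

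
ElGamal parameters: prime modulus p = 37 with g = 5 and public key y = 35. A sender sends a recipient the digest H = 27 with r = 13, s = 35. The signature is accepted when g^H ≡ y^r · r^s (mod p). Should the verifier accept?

Left side g^H mod p:
Squares mod 37: 5^1≡5, 5^2≡25, 5^4≡33, 5^8≡16, 5^16≡34
27 = 16 + 8 + 2 + 1, so 5^27 ≡ 34·16·25·5 ≡ 31 (mod 37)
Right side y^r · r^s mod p:
Squares mod 37: 35^1≡35, 35^2≡4, 35^4≡16, 35^8≡34
13 = 8 + 4 + 1, so 35^13 ≡ 34·16·35 ≡ 22 (mod 37)
Squares mod 37: 13^1≡13, 13^2≡21, 13^4≡34, 13^8≡9, 13^16≡7, 13^32≡12
35 = 32 + 2 + 1, so 13^35 ≡ 12·21·13 ≡ 20 (mod 37)
22·20 = 440 ≡ 33 (mod 37)
31 ≠ 33, so verification fails.

reject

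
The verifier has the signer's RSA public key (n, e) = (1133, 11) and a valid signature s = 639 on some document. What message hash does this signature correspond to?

s^2 ≡ 639^2 = 408321 ≡ 441
s^4 ≡ 441^2 = 194481 ≡ 738
s^8 ≡ 738^2 = 544644 ≡ 804
11 = 8 + 2 + 1, so s^11 ≡ 804·441·639 ≡ 386 (mod 1133)

386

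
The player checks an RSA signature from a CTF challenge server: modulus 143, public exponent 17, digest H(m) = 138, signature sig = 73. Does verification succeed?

passes

sig^2 ≡ 73^2 = 5329 ≡ 38
sig^4 ≡ 38^2 = 1444 ≡ 14
sig^8 ≡ 14^2 = 196 ≡ 53
sig^16 ≡ 53^2 = 2809 ≡ 92
17 = 16 + 1, so sig^17 ≡ 92·73 ≡ 138 (mod 143)
Since 138 equals the digest 138, verification succeeds.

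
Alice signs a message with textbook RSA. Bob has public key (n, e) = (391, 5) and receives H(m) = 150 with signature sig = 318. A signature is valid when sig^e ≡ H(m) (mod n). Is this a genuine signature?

forged

Squares mod 391: sig^1≡318, sig^2≡246, sig^4≡302
5 = 4 + 1, so sig^5 ≡ 302·318 ≡ 241 (mod 391)
The recovered value 241 does not match the digest 150.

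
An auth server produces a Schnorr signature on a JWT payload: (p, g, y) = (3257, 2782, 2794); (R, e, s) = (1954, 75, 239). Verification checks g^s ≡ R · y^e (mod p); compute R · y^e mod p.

187

2794^2 = 7806436 ≡ 2664
2794^4 ≡ 2664^2 = 7096896 ≡ 3150
2794^8 ≡ 3150^2 = 9922500 ≡ 1678
2794^16 ≡ 1678^2 = 2815684 ≡ 1636
2794^32 ≡ 1636^2 = 2676496 ≡ 2499
2794^64 ≡ 2499^2 = 6245001 ≡ 1332
75 = 64 + 8 + 2 + 1, so 2794^75 ≡ 1332·1678·2664·2794 ≡ 2322 (mod 3257)
R · y^e ≡ 1954·2322 = 4537188 ≡ 187 (mod 3257)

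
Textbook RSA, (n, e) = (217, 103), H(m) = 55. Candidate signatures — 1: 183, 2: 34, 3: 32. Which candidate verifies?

2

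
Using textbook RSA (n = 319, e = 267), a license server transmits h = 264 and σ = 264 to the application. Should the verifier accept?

σ^2 ≡ 264^2 = 69696 ≡ 154
σ^4 ≡ 154^2 = 23716 ≡ 110
σ^8 ≡ 110^2 = 12100 ≡ 297
σ^16 ≡ 297^2 = 88209 ≡ 165
σ^32 ≡ 165^2 = 27225 ≡ 110
σ^64 ≡ 110^2 = 12100 ≡ 297
σ^128 ≡ 297^2 = 88209 ≡ 165
σ^256 ≡ 165^2 = 27225 ≡ 110
267 = 256 + 8 + 2 + 1, so σ^267 ≡ 110·297·154·264 ≡ 55 (mod 319)
55 ≠ 264, so verification fails.

reject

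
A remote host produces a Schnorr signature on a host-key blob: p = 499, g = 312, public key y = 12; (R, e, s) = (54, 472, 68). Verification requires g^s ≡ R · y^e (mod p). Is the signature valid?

g^s mod p:
Squares mod 499: 312^1≡312, 312^2≡39, 312^4≡24, 312^8≡77, 312^16≡440, 312^32≡487, 312^64≡144
68 = 64 + 4, so 312^68 ≡ 144·24 ≡ 462 (mod 499)
R · y^e mod p:
Squares mod 499: 12^1≡12, 12^2≡144, 12^4≡277, 12^8≡382, 12^16≡216, 12^32≡249, 12^64≡125, 12^128≡156, 12^256≡384
472 = 256 + 128 + 64 + 16 + 8, so 12^472 ≡ 384·156·125·216·382 ≡ 64 (mod 499)
54·64 = 3456 ≡ 462 (mod 499)
462 ≡ 462 (mod 499); signature holds.

valid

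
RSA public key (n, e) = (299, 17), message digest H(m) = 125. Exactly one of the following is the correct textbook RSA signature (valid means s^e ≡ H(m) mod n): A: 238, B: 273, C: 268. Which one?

Candidate A: Squares mod 299: 238^1≡238, 238^2≡133, 238^4≡48, 238^8≡211, 238^16≡269; 17 = 16 + 1, so 238^17 ≡ 269·238 ≡ 36 (mod 299)
Candidate B: Squares mod 299: 273^1≡273, 273^2≡78, 273^4≡104, 273^8≡52, 273^16≡13; 17 = 16 + 1, so 273^17 ≡ 13·273 ≡ 260 (mod 299)
Candidate C: Squares mod 299: 268^1≡268, 268^2≡64, 268^4≡209, 268^8≡27, 268^16≡131; 17 = 16 + 1, so 268^17 ≡ 131·268 ≡ 125 (mod 299)
  → matches H(m) = 125

C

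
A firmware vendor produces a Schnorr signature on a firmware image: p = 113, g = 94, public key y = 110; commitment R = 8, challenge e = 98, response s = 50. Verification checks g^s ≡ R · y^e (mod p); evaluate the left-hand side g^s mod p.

94^2 = 8836 ≡ 22
94^4 ≡ 22^2 = 484 ≡ 32
94^8 ≡ 32^2 = 1024 ≡ 7
94^16 ≡ 7^2 = 49
94^32 ≡ 49^2 = 2401 ≡ 28
50 = 32 + 16 + 2, so 94^50 ≡ 28·49·22 ≡ 13 (mod 113)

13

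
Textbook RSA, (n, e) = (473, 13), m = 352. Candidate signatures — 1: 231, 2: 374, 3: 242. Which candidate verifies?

Candidate 1: Squares mod 473: 231^1≡231, 231^2≡385, 231^4≡176, 231^8≡231; 13 = 8 + 4 + 1, so 231^13 ≡ 231·176·231 ≡ 121 (mod 473)
Candidate 2: Squares mod 473: 374^1≡374, 374^2≡341, 374^4≡396, 374^8≡253; 13 = 8 + 4 + 1, so 374^13 ≡ 253·396·374 ≡ 198 (mod 473)
Candidate 3: Squares mod 473: 242^1≡242, 242^2≡385, 242^4≡176, 242^8≡231; 13 = 8 + 4 + 1, so 242^13 ≡ 231·176·242 ≡ 352 (mod 473)
  → matches m = 352

3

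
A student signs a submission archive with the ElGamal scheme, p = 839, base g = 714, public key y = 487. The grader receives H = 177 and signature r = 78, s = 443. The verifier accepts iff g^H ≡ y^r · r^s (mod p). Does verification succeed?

passes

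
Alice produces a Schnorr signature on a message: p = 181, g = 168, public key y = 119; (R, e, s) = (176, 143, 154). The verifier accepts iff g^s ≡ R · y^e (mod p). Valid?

yes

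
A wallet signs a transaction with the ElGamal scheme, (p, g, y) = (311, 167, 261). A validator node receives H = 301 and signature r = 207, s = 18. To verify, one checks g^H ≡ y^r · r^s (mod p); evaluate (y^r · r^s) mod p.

205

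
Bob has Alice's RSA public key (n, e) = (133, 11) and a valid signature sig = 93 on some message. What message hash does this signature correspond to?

Squares mod 133: sig^1≡93, sig^2≡4, sig^4≡16, sig^8≡123
11 = 8 + 2 + 1, so sig^11 ≡ 123·4·93 ≡ 4 (mod 133)

4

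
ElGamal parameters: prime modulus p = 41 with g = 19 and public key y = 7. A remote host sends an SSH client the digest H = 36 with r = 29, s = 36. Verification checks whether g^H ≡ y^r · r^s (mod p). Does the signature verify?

does not verify

Left side g^H mod p:
Squares mod 41: 19^1≡19, 19^2≡33, 19^4≡23, 19^8≡37, 19^16≡16, 19^32≡10
36 = 32 + 4, so 19^36 ≡ 10·23 ≡ 25 (mod 41)
Right side y^r · r^s mod p:
Squares mod 41: 7^1≡7, 7^2≡8, 7^4≡23, 7^8≡37, 7^16≡16
29 = 16 + 8 + 4 + 1, so 7^29 ≡ 16·37·23·7 ≡ 28 (mod 41)
Squares mod 41: 29^1≡29, 29^2≡21, 29^4≡31, 29^8≡18, 29^16≡37, 29^32≡16
36 = 32 + 4, so 29^36 ≡ 16·31 ≡ 4 (mod 41)
28·4 = 112 ≡ 30 (mod 41)
25 ≠ 30, so verification fails.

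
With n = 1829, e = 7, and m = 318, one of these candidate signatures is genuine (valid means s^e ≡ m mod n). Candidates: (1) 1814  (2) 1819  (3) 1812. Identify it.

1

Candidate 1: Squares mod 1829: 1814^1≡1814, 1814^2≡225, 1814^4≡1242; 7 = 4 + 2 + 1, so 1814^7 ≡ 1242·225·1814 ≡ 318 (mod 1829)
  → matches m = 318
Candidate 2: Squares mod 1829: 1819^1≡1819, 1819^2≡100, 1819^4≡855; 7 = 4 + 2 + 1, so 1819^7 ≡ 855·100·1819 ≡ 972 (mod 1829)
Candidate 3: Squares mod 1829: 1812^1≡1812, 1812^2≡289, 1812^4≡1216; 7 = 4 + 2 + 1, so 1812^7 ≡ 1216·289·1812 ≡ 1135 (mod 1829)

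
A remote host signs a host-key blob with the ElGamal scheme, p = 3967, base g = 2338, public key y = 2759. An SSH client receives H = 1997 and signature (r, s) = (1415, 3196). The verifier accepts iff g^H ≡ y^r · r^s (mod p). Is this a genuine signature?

genuine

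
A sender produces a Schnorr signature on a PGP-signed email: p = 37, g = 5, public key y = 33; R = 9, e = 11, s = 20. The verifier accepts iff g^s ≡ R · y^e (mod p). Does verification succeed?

fails

g^s mod p:
Squares mod 37: 5^1≡5, 5^2≡25, 5^4≡33, 5^8≡16, 5^16≡34
20 = 16 + 4, so 5^20 ≡ 34·33 ≡ 12 (mod 37)
R · y^e mod p:
Squares mod 37: 33^1≡33, 33^2≡16, 33^4≡34, 33^8≡9
11 = 8 + 2 + 1, so 33^11 ≡ 9·16·33 ≡ 16 (mod 37)
9·16 = 144 ≡ 33 (mod 37)
12 ≠ 33; the check fails.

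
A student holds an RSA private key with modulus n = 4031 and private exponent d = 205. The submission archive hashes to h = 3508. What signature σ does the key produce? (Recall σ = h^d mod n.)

h^2 ≡ 3508^2 = 12306064 ≡ 3452
h^4 ≡ 3452^2 = 11916304 ≡ 668
h^8 ≡ 668^2 = 446224 ≡ 2814
h^16 ≡ 2814^2 = 7918596 ≡ 1712
h^32 ≡ 1712^2 = 2930944 ≡ 407
h^64 ≡ 407^2 = 165649 ≡ 378
h^128 ≡ 378^2 = 142884 ≡ 1799
205 = 128 + 64 + 8 + 4 + 1, so h^205 ≡ 1799·378·2814·668·3508 ≡ 550 (mod 4031)

550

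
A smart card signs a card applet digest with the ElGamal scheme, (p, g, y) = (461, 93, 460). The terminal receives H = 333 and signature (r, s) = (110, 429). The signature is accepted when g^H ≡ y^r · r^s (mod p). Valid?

yes

Left side g^H mod p:
93^2 = 8649 ≡ 351
93^4 ≡ 351^2 = 123201 ≡ 114
93^8 ≡ 114^2 = 12996 ≡ 88
93^16 ≡ 88^2 = 7744 ≡ 368
93^32 ≡ 368^2 = 135424 ≡ 351
93^64 ≡ 351^2 = 123201 ≡ 114
93^128 ≡ 114^2 = 12996 ≡ 88
93^256 ≡ 88^2 = 7744 ≡ 368
333 = 256 + 64 + 8 + 4 + 1, so 93^333 ≡ 368·114·88·114·93 ≡ 373 (mod 461)
Right side y^r · r^s mod p:
460^2 = 211600 ≡ 1
460^4 ≡ 1^2 = 1
460^8 ≡ 1^2 = 1
460^16 ≡ 1^2 = 1
460^32 ≡ 1^2 = 1
460^64 ≡ 1^2 = 1
110 = 64 + 32 + 8 + 4 + 2, so 460^110 ≡ 1·1·1·1·1 ≡ 1 (mod 461)
110^2 = 12100 ≡ 114
110^4 ≡ 114^2 = 12996 ≡ 88
110^8 ≡ 88^2 = 7744 ≡ 368
110^16 ≡ 368^2 = 135424 ≡ 351
110^32 ≡ 351^2 = 123201 ≡ 114
110^64 ≡ 114^2 = 12996 ≡ 88
110^128 ≡ 88^2 = 7744 ≡ 368
110^256 ≡ 368^2 = 135424 ≡ 351
429 = 256 + 128 + 32 + 8 + 4 + 1, so 110^429 ≡ 351·368·114·368·88·110 ≡ 373 (mod 461)
1·373 = 373 ≡ 373 (mod 461)
373 ≡ 373 (mod 461), so the signature is genuine.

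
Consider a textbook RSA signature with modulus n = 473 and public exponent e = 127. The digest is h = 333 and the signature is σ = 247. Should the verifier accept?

Squares mod 473: σ^1≡247, σ^2≡465, σ^4≡64, σ^8≡312, σ^16≡379, σ^32≡322, σ^64≡97
127 = 64 + 32 + 16 + 8 + 4 + 2 + 1, so σ^127 ≡ 97·322·379·312·64·465·247 ≡ 333 (mod 473)
333 = h, so the signature checks out.

accept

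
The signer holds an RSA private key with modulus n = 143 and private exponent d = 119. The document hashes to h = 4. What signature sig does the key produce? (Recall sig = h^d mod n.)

h^119 mod 143 = 36

36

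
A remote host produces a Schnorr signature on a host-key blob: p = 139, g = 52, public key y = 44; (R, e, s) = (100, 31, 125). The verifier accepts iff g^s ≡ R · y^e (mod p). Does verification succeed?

passes

g^s mod p:
52^2 = 2704 ≡ 63
52^4 ≡ 63^2 = 3969 ≡ 77
52^8 ≡ 77^2 = 5929 ≡ 91
52^16 ≡ 91^2 = 8281 ≡ 80
52^32 ≡ 80^2 = 6400 ≡ 6
52^64 ≡ 6^2 = 36
125 = 64 + 32 + 16 + 8 + 4 + 1, so 52^125 ≡ 36·6·80·91·77·52 ≡ 34 (mod 139)
R · y^e mod p:
44^2 = 1936 ≡ 129
44^4 ≡ 129^2 = 16641 ≡ 100
44^8 ≡ 100^2 = 10000 ≡ 131
44^16 ≡ 131^2 = 17161 ≡ 64
31 = 16 + 8 + 4 + 2 + 1, so 44^31 ≡ 64·131·100·129·44 ≡ 131 (mod 139)
100·131 = 13100 ≡ 34 (mod 139)
34 ≡ 34 (mod 139); signature holds.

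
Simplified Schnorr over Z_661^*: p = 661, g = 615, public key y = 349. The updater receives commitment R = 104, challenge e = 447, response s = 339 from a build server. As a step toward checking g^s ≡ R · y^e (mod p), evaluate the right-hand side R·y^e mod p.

474

349^2 = 121801 ≡ 177
349^4 ≡ 177^2 = 31329 ≡ 262
349^8 ≡ 262^2 = 68644 ≡ 561
349^16 ≡ 561^2 = 314721 ≡ 85
349^32 ≡ 85^2 = 7225 ≡ 615
349^64 ≡ 615^2 = 378225 ≡ 133
349^128 ≡ 133^2 = 17689 ≡ 503
349^256 ≡ 503^2 = 253009 ≡ 507
447 = 256 + 128 + 32 + 16 + 8 + 4 + 2 + 1, so 349^447 ≡ 507·503·615·85·561·262·177·349 ≡ 602 (mod 661)
R · y^e ≡ 104·602 = 62608 ≡ 474 (mod 661)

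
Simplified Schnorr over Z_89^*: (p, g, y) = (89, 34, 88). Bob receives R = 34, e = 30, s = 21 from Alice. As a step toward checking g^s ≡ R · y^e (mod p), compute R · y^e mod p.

88^2 = 7744 ≡ 1
88^4 ≡ 1^2 = 1
88^8 ≡ 1^2 = 1
88^16 ≡ 1^2 = 1
30 = 16 + 8 + 4 + 2, so 88^30 ≡ 1·1·1·1 ≡ 1 (mod 89)
R · y^e ≡ 34·1 = 34 ≡ 34 (mod 89)

34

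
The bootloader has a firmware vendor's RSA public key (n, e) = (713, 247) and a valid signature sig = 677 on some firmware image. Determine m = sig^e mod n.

88

sig^2 ≡ 677^2 = 458329 ≡ 583
sig^4 ≡ 583^2 = 339889 ≡ 501
sig^8 ≡ 501^2 = 251001 ≡ 25
sig^16 ≡ 25^2 = 625
sig^32 ≡ 625^2 = 390625 ≡ 614
sig^64 ≡ 614^2 = 376996 ≡ 532
sig^128 ≡ 532^2 = 283024 ≡ 676
247 = 128 + 64 + 32 + 16 + 4 + 2 + 1, so sig^247 ≡ 676·532·614·625·501·583·677 ≡ 88 (mod 713)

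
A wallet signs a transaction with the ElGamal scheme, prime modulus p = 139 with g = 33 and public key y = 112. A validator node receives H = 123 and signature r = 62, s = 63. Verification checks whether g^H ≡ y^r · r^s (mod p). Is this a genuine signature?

genuine

Left side g^H mod p:
33^2 = 1089 ≡ 116
33^4 ≡ 116^2 = 13456 ≡ 112
33^8 ≡ 112^2 = 12544 ≡ 34
33^16 ≡ 34^2 = 1156 ≡ 44
33^32 ≡ 44^2 = 1936 ≡ 129
33^64 ≡ 129^2 = 16641 ≡ 100
123 = 64 + 32 + 16 + 8 + 2 + 1, so 33^123 ≡ 100·129·44·34·116·33 ≡ 105 (mod 139)
Right side y^r · r^s mod p:
112^2 = 12544 ≡ 34
112^4 ≡ 34^2 = 1156 ≡ 44
112^8 ≡ 44^2 = 1936 ≡ 129
112^16 ≡ 129^2 = 16641 ≡ 100
112^32 ≡ 100^2 = 10000 ≡ 131
62 = 32 + 16 + 8 + 4 + 2, so 112^62 ≡ 131·100·129·44·34 ≡ 100 (mod 139)
62^2 = 3844 ≡ 91
62^4 ≡ 91^2 = 8281 ≡ 80
62^8 ≡ 80^2 = 6400 ≡ 6
62^16 ≡ 6^2 = 36
62^32 ≡ 36^2 = 1296 ≡ 45
63 = 32 + 16 + 8 + 4 + 2 + 1, so 62^63 ≡ 45·36·6·80·91·62 ≡ 8 (mod 139)
100·8 = 800 ≡ 105 (mod 139)
105 ≡ 105 (mod 139), so the signature is genuine.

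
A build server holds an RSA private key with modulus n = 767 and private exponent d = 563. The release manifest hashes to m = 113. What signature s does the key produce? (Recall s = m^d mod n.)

549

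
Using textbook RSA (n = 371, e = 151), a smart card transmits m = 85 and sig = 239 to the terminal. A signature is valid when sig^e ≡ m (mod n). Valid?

sig^151 mod 371 = 85
85 = m, so the signature checks out.

yes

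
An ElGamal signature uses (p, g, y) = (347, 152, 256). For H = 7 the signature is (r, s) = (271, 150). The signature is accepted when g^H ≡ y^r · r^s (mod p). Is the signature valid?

valid

Left side g^H mod p:
152^7 mod 347 = 87
Right side y^r · r^s mod p:
256^271 mod 347 = 46
271^150 mod 347 = 281
46·281 = 12926 ≡ 87 (mod 347)
87 ≡ 87 (mod 347), so the signature is genuine.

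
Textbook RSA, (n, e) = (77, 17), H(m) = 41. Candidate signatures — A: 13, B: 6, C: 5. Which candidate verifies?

B

Candidate A: 13^17 mod 77 = 62
Candidate B: 6^17 mod 77 = 41
  → matches H(m) = 41
Candidate C: 5^17 mod 77 = 3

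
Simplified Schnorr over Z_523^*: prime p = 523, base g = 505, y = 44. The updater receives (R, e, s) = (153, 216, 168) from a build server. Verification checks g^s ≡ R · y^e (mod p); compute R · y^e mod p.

44^2 = 1936 ≡ 367
44^4 ≡ 367^2 = 134689 ≡ 278
44^8 ≡ 278^2 = 77284 ≡ 403
44^16 ≡ 403^2 = 162409 ≡ 279
44^32 ≡ 279^2 = 77841 ≡ 437
44^64 ≡ 437^2 = 190969 ≡ 74
44^128 ≡ 74^2 = 5476 ≡ 246
216 = 128 + 64 + 16 + 8, so 44^216 ≡ 246·74·279·403 ≡ 285 (mod 523)
R · y^e ≡ 153·285 = 43605 ≡ 196 (mod 523)

196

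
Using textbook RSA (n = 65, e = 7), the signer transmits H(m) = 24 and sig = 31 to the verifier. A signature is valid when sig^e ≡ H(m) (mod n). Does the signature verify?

does not verify

Squares mod 65: sig^1≡31, sig^2≡51, sig^4≡1
7 = 4 + 2 + 1, so sig^7 ≡ 1·51·31 ≡ 21 (mod 65)
21 ≠ 24, so verification fails.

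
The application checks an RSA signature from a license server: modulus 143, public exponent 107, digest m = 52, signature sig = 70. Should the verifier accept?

reject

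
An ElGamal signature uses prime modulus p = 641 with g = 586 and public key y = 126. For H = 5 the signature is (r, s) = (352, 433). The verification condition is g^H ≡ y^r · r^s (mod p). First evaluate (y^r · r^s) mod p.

621

126^352 mod 641 = 79
352^433 mod 641 = 89
y^r · r^s ≡ 79·89 = 7031 ≡ 621 (mod 641)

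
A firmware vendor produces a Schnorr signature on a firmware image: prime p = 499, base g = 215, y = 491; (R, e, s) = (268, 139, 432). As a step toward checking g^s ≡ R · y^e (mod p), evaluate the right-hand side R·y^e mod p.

74

491^2 = 241081 ≡ 64
491^4 ≡ 64^2 = 4096 ≡ 104
491^8 ≡ 104^2 = 10816 ≡ 337
491^16 ≡ 337^2 = 113569 ≡ 296
491^32 ≡ 296^2 = 87616 ≡ 291
491^64 ≡ 291^2 = 84681 ≡ 350
491^128 ≡ 350^2 = 122500 ≡ 245
139 = 128 + 8 + 2 + 1, so 491^139 ≡ 245·337·64·491 ≡ 4 (mod 499)
R · y^e ≡ 268·4 = 1072 ≡ 74 (mod 499)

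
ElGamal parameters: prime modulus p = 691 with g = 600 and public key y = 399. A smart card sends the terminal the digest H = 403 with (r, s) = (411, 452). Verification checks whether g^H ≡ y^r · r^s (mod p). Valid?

yes

Left side g^H mod p:
600^2 = 360000 ≡ 680
600^4 ≡ 680^2 = 462400 ≡ 121
600^8 ≡ 121^2 = 14641 ≡ 130
600^16 ≡ 130^2 = 16900 ≡ 316
600^32 ≡ 316^2 = 99856 ≡ 352
600^64 ≡ 352^2 = 123904 ≡ 215
600^128 ≡ 215^2 = 46225 ≡ 619
600^256 ≡ 619^2 = 383161 ≡ 347
403 = 256 + 128 + 16 + 2 + 1, so 600^403 ≡ 347·619·316·680·600 ≡ 221 (mod 691)
Right side y^r · r^s mod p:
399^2 = 159201 ≡ 271
399^4 ≡ 271^2 = 73441 ≡ 195
399^8 ≡ 195^2 = 38025 ≡ 20
399^16 ≡ 20^2 = 400
399^32 ≡ 400^2 = 160000 ≡ 379
399^64 ≡ 379^2 = 143641 ≡ 604
399^128 ≡ 604^2 = 364816 ≡ 659
399^256 ≡ 659^2 = 434281 ≡ 333
411 = 256 + 128 + 16 + 8 + 2 + 1, so 399^411 ≡ 333·659·400·20·271·399 ≡ 608 (mod 691)
411^2 = 168921 ≡ 317
411^4 ≡ 317^2 = 100489 ≡ 294
411^8 ≡ 294^2 = 86436 ≡ 61
411^16 ≡ 61^2 = 3721 ≡ 266
411^32 ≡ 266^2 = 70756 ≡ 274
411^64 ≡ 274^2 = 75076 ≡ 448
411^128 ≡ 448^2 = 200704 ≡ 314
411^256 ≡ 314^2 = 98596 ≡ 474
452 = 256 + 128 + 64 + 4, so 411^452 ≡ 474·314·448·294 ≡ 347 (mod 691)
608·347 = 210976 ≡ 221 (mod 691)
221 ≡ 221 (mod 691), so the signature is genuine.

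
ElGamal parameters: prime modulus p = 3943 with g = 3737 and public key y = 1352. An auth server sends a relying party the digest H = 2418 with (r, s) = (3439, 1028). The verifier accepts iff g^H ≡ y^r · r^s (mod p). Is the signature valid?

Left side g^H mod p:
Squares mod 3943: 3737^1≡3737, 3737^2≡3006, 3737^4≡2623, 3737^8≡3537, 3737^16≡3173, 3737^32≡1450, 3737^64≡881, 3737^128≡3333, 3737^256≡1458, 3737^512≡487, 3737^1024≡589, 3737^2048≡3880
2418 = 2048 + 256 + 64 + 32 + 16 + 2, so 3737^2418 ≡ 3880·1458·881·1450·3173·3006 ≡ 32 (mod 3943)
Right side y^r · r^s mod p:
Squares mod 3943: 1352^1≡1352, 1352^2≡2295, 1352^4≡3120, 1352^8≡3076, 1352^16≡2519, 1352^32≡1074, 1352^64≡2120, 1352^128≡3323, 1352^256≡1929, 1352^512≡2792, 1352^1024≡3896, 1352^2048≡2209
3439 = 2048 + 1024 + 256 + 64 + 32 + 8 + 4 + 2 + 1, so 1352^3439 ≡ 2209·3896·1929·2120·1074·3076·3120·2295·1352 ≡ 2190 (mod 3943)
Squares mod 3943: 3439^1≡3439, 3439^2≡1664, 3439^4≡910, 3439^8≡70, 3439^16≡957, 3439^32≡1073, 3439^64≡3916, 3439^128≡729, 3439^256≡3079, 3439^512≡1269, 3439^1024≡1617
1028 = 1024 + 4, so 3439^1028 ≡ 1617·910 ≡ 731 (mod 3943)
2190·731 = 1600890 ≡ 32 (mod 3943)
32 ≡ 32 (mod 3943), so the signature is genuine.

valid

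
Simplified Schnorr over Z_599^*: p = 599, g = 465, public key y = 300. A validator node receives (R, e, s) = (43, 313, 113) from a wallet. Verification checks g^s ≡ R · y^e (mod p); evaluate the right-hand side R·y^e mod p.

409

300^2 = 90000 ≡ 150
300^4 ≡ 150^2 = 22500 ≡ 337
300^8 ≡ 337^2 = 113569 ≡ 358
300^16 ≡ 358^2 = 128164 ≡ 577
300^32 ≡ 577^2 = 332929 ≡ 484
300^64 ≡ 484^2 = 234256 ≡ 47
300^128 ≡ 47^2 = 2209 ≡ 412
300^256 ≡ 412^2 = 169744 ≡ 227
313 = 256 + 32 + 16 + 8 + 1, so 300^313 ≡ 227·484·577·358·300 ≡ 511 (mod 599)
R · y^e ≡ 43·511 = 21973 ≡ 409 (mod 599)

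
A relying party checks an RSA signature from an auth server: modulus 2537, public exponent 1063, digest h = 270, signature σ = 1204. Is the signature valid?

σ^2 ≡ 1204^2 = 1449616 ≡ 989
σ^4 ≡ 989^2 = 978121 ≡ 1376
σ^8 ≡ 1376^2 = 1893376 ≡ 774
σ^16 ≡ 774^2 = 599076 ≡ 344
σ^32 ≡ 344^2 = 118336 ≡ 1634
σ^64 ≡ 1634^2 = 2669956 ≡ 1032
σ^128 ≡ 1032^2 = 1065024 ≡ 2021
σ^256 ≡ 2021^2 = 4084441 ≡ 2408
σ^512 ≡ 2408^2 = 5798464 ≡ 1419
σ^1024 ≡ 1419^2 = 2013561 ≡ 1720
1063 = 1024 + 32 + 4 + 2 + 1, so σ^1063 ≡ 1720·1634·1376·989·1204 ≡ 1118 (mod 2537)
The recovered value 1118 does not match the digest 270.

invalid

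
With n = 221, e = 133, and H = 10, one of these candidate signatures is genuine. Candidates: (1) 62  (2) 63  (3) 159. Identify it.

Candidate 1: Squares mod 221: 62^1≡62, 62^2≡87, 62^4≡55, 62^8≡152, 62^16≡120, 62^32≡35, 62^64≡120, 62^128≡35; 133 = 128 + 4 + 1, so 62^133 ≡ 35·55·62 ≡ 10 (mod 221)
  → matches H = 10
Candidate 2: Squares mod 221: 63^1≡63, 63^2≡212, 63^4≡81, 63^8≡152, 63^16≡120, 63^32≡35, 63^64≡120, 63^128≡35; 133 = 128 + 4 + 1, so 63^133 ≡ 35·81·63 ≡ 37 (mod 221)
Candidate 3: Squares mod 221: 159^1≡159, 159^2≡87, 159^4≡55, 159^8≡152, 159^16≡120, 159^32≡35, 159^64≡120, 159^128≡35; 133 = 128 + 4 + 1, so 159^133 ≡ 35·55·159 ≡ 211 (mod 221)

1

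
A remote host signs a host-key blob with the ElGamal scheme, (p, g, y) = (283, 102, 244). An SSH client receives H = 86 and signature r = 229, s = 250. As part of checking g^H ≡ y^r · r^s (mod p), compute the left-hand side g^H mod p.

102^2 = 10404 ≡ 216
102^4 ≡ 216^2 = 46656 ≡ 244
102^8 ≡ 244^2 = 59536 ≡ 106
102^16 ≡ 106^2 = 11236 ≡ 199
102^32 ≡ 199^2 = 39601 ≡ 264
102^64 ≡ 264^2 = 69696 ≡ 78
86 = 64 + 16 + 4 + 2, so 102^86 ≡ 78·199·244·216 ≡ 275 (mod 283)

275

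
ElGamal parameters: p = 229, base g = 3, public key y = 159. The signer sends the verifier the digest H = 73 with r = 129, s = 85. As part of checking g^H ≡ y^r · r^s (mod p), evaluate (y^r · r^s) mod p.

Squares mod 229: 159^1≡159, 159^2≡91, 159^4≡37, 159^8≡224, 159^16≡25, 159^32≡167, 159^64≡180, 159^128≡111
129 = 128 + 1, so 159^129 ≡ 111·159 ≡ 16 (mod 229)
Squares mod 229: 129^1≡129, 129^2≡153, 129^4≡51, 129^8≡82, 129^16≡83, 129^32≡19, 129^64≡132
85 = 64 + 16 + 4 + 1, so 129^85 ≡ 132·83·51·129 ≡ 171 (mod 229)
y^r · r^s ≡ 16·171 = 2736 ≡ 217 (mod 229)

217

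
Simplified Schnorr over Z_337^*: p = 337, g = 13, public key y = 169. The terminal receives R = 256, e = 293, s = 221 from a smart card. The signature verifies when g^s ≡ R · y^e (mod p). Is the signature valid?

invalid

g^s mod p:
13^2 = 169
13^4 ≡ 169^2 = 28561 ≡ 253
13^8 ≡ 253^2 = 64009 ≡ 316
13^16 ≡ 316^2 = 99856 ≡ 104
13^32 ≡ 104^2 = 10816 ≡ 32
13^64 ≡ 32^2 = 1024 ≡ 13
13^128 ≡ 13^2 = 169
221 = 128 + 64 + 16 + 8 + 4 + 1, so 13^221 ≡ 169·13·104·316·253·13 ≡ 32 (mod 337)
R · y^e mod p:
169^2 = 28561 ≡ 253
169^4 ≡ 253^2 = 64009 ≡ 316
169^8 ≡ 316^2 = 99856 ≡ 104
169^16 ≡ 104^2 = 10816 ≡ 32
169^32 ≡ 32^2 = 1024 ≡ 13
169^64 ≡ 13^2 = 169
169^128 ≡ 169^2 = 28561 ≡ 253
169^256 ≡ 253^2 = 64009 ≡ 316
293 = 256 + 32 + 4 + 1, so 169^293 ≡ 316·13·316·169 ≡ 2 (mod 337)
256·2 = 512 ≡ 175 (mod 337)
32 ≠ 175; the check fails.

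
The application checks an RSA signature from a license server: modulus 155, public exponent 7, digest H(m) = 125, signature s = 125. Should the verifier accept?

Squares mod 155: s^1≡125, s^2≡125, s^4≡125
7 = 4 + 2 + 1, so s^7 ≡ 125·125·125 ≡ 125 (mod 155)
125 = H(m), so the signature checks out.

accept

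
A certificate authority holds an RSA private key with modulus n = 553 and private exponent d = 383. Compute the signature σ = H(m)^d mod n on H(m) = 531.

27

Squares mod 553: (H(m))^1≡531, (H(m))^2≡484, (H(m))^4≡337, (H(m))^8≡204, (H(m))^16≡141, (H(m))^32≡526, (H(m))^64≡176, (H(m))^128≡8, (H(m))^256≡64
383 = 256 + 64 + 32 + 16 + 8 + 4 + 2 + 1, so (H(m))^383 ≡ 64·176·526·141·204·337·484·531 ≡ 27 (mod 553)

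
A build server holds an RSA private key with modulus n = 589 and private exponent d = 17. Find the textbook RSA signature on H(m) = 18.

417

(H(m))^17 mod 589 = 417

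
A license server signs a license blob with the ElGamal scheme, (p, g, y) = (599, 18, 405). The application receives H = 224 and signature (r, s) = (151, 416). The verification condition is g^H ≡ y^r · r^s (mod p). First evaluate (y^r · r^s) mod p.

423

405^2 = 164025 ≡ 498
405^4 ≡ 498^2 = 248004 ≡ 18
405^8 ≡ 18^2 = 324
405^16 ≡ 324^2 = 104976 ≡ 151
405^32 ≡ 151^2 = 22801 ≡ 39
405^64 ≡ 39^2 = 1521 ≡ 323
405^128 ≡ 323^2 = 104329 ≡ 103
151 = 128 + 16 + 4 + 2 + 1, so 405^151 ≡ 103·151·18·498·405 ≡ 103 (mod 599)
151^2 = 22801 ≡ 39
151^4 ≡ 39^2 = 1521 ≡ 323
151^8 ≡ 323^2 = 104329 ≡ 103
151^16 ≡ 103^2 = 10609 ≡ 426
151^32 ≡ 426^2 = 181476 ≡ 578
151^64 ≡ 578^2 = 334084 ≡ 441
151^128 ≡ 441^2 = 194481 ≡ 405
151^256 ≡ 405^2 = 164025 ≡ 498
416 = 256 + 128 + 32, so 151^416 ≡ 498·405·578 ≡ 39 (mod 599)
y^r · r^s ≡ 103·39 = 4017 ≡ 423 (mod 599)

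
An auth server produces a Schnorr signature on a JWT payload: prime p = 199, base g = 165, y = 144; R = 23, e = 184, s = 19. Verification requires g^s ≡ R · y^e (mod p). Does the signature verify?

g^s mod p:
165^2 = 27225 ≡ 161
165^4 ≡ 161^2 = 25921 ≡ 51
165^8 ≡ 51^2 = 2601 ≡ 14
165^16 ≡ 14^2 = 196
19 = 16 + 2 + 1, so 165^19 ≡ 196·161·165 ≡ 104 (mod 199)
R · y^e mod p:
144^2 = 20736 ≡ 40
144^4 ≡ 40^2 = 1600 ≡ 8
144^8 ≡ 8^2 = 64
144^16 ≡ 64^2 = 4096 ≡ 116
144^32 ≡ 116^2 = 13456 ≡ 123
144^64 ≡ 123^2 = 15129 ≡ 5
144^128 ≡ 5^2 = 25
184 = 128 + 32 + 16 + 8, so 144^184 ≡ 25·123·116·64 ≡ 117 (mod 199)
23·117 = 2691 ≡ 104 (mod 199)
104 ≡ 104 (mod 199); signature holds.

verifies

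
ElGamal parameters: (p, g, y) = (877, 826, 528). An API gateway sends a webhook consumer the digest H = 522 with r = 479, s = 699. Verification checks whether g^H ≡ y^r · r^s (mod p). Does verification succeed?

Left side g^H mod p:
826^522 mod 877 = 26
Right side y^r · r^s mod p:
528^479 mod 877 = 827
479^699 mod 877 = 666
827·666 = 550782 ≡ 26 (mod 877)
26 ≡ 26 (mod 877), so the signature is genuine.

passes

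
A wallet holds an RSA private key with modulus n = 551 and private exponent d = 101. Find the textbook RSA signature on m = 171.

114

m^2 ≡ 171^2 = 29241 ≡ 38
m^4 ≡ 38^2 = 1444 ≡ 342
m^8 ≡ 342^2 = 116964 ≡ 152
m^16 ≡ 152^2 = 23104 ≡ 513
m^32 ≡ 513^2 = 263169 ≡ 342
m^64 ≡ 342^2 = 116964 ≡ 152
101 = 64 + 32 + 4 + 1, so m^101 ≡ 152·342·342·171 ≡ 114 (mod 551)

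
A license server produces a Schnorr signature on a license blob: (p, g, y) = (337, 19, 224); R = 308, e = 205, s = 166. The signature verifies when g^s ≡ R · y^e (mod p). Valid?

no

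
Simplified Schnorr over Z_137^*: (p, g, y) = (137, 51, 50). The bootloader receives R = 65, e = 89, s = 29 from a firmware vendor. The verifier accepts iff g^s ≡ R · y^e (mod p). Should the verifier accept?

g^s mod p:
51^2 = 2601 ≡ 135
51^4 ≡ 135^2 = 18225 ≡ 4
51^8 ≡ 4^2 = 16
51^16 ≡ 16^2 = 256 ≡ 119
29 = 16 + 8 + 4 + 1, so 51^29 ≡ 119·16·4·51 ≡ 21 (mod 137)
R · y^e mod p:
50^2 = 2500 ≡ 34
50^4 ≡ 34^2 = 1156 ≡ 60
50^8 ≡ 60^2 = 3600 ≡ 38
50^16 ≡ 38^2 = 1444 ≡ 74
50^32 ≡ 74^2 = 5476 ≡ 133
50^64 ≡ 133^2 = 17689 ≡ 16
89 = 64 + 16 + 8 + 1, so 50^89 ≡ 16·74·38·50 ≡ 60 (mod 137)
65·60 = 3900 ≡ 64 (mod 137)
21 ≠ 64; the check fails.

reject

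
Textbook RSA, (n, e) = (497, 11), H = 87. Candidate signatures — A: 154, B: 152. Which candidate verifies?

Candidate A: 154^2 = 23716 ≡ 357; 154^4 ≡ 357^2 = 127449 ≡ 217; 154^8 ≡ 217^2 = 47089 ≡ 371; 11 = 8 + 2 + 1, so 154^11 ≡ 371·357·154 ≡ 455 (mod 497)
Candidate B: 152^2 = 23104 ≡ 242; 152^4 ≡ 242^2 = 58564 ≡ 415; 152^8 ≡ 415^2 = 172225 ≡ 263; 11 = 8 + 2 + 1, so 152^11 ≡ 263·242·152 ≡ 87 (mod 497)
  → matches H = 87

B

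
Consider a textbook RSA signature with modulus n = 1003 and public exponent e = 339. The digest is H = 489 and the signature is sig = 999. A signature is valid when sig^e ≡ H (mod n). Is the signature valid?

invalid

sig^2 ≡ 999^2 = 998001 ≡ 16
sig^4 ≡ 16^2 = 256
sig^8 ≡ 256^2 = 65536 ≡ 341
sig^16 ≡ 341^2 = 116281 ≡ 936
sig^32 ≡ 936^2 = 876096 ≡ 477
sig^64 ≡ 477^2 = 227529 ≡ 851
sig^128 ≡ 851^2 = 724201 ≡ 35
sig^256 ≡ 35^2 = 1225 ≡ 222
339 = 256 + 64 + 16 + 2 + 1, so sig^339 ≡ 222·851·936·16·999 ≡ 514 (mod 1003)
The recovered value 514 does not match the digest 489.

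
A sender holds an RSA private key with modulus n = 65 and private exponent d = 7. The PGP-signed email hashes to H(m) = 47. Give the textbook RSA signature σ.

(H(m))^2 ≡ 47^2 = 2209 ≡ 64
(H(m))^4 ≡ 64^2 = 4096 ≡ 1
7 = 4 + 2 + 1, so (H(m))^7 ≡ 1·64·47 ≡ 18 (mod 65)

18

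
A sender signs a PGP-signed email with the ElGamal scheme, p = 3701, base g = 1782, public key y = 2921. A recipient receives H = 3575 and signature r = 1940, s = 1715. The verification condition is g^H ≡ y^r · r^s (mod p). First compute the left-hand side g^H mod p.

1782^3575 mod 3701 = 1213

1213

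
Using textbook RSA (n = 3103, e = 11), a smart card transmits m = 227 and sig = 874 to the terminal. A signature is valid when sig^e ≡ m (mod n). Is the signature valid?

invalid

sig^11 mod 3103 = 2876
The recovered value 2876 does not match the digest 227.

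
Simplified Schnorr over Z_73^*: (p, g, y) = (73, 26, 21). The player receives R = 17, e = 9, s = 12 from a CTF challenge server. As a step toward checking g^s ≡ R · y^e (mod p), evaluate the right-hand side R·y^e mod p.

9

Squares mod 73: 21^1≡21, 21^2≡3, 21^4≡9, 21^8≡8
9 = 8 + 1, so 21^9 ≡ 8·21 ≡ 22 (mod 73)
R · y^e ≡ 17·22 = 374 ≡ 9 (mod 73)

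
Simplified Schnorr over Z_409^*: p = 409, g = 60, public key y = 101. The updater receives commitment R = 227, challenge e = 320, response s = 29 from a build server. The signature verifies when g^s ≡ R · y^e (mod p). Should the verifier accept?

g^s mod p:
60^2 = 3600 ≡ 328
60^4 ≡ 328^2 = 107584 ≡ 17
60^8 ≡ 17^2 = 289
60^16 ≡ 289^2 = 83521 ≡ 85
29 = 16 + 8 + 4 + 1, so 60^29 ≡ 85·289·17·60 ≡ 142 (mod 409)
R · y^e mod p:
101^2 = 10201 ≡ 385
101^4 ≡ 385^2 = 148225 ≡ 167
101^8 ≡ 167^2 = 27889 ≡ 77
101^16 ≡ 77^2 = 5929 ≡ 203
101^32 ≡ 203^2 = 41209 ≡ 309
101^64 ≡ 309^2 = 95481 ≡ 184
101^128 ≡ 184^2 = 33856 ≡ 318
101^256 ≡ 318^2 = 101124 ≡ 101
320 = 256 + 64, so 101^320 ≡ 101·184 ≡ 179 (mod 409)
227·179 = 40633 ≡ 142 (mod 409)
142 ≡ 142 (mod 409); signature holds.

accept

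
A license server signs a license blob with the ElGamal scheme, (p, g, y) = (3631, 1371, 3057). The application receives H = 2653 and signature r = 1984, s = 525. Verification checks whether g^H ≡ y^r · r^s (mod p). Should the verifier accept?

reject

Left side g^H mod p:
1371^2 = 1879641 ≡ 2414
1371^4 ≡ 2414^2 = 5827396 ≡ 3272
1371^8 ≡ 3272^2 = 10705984 ≡ 1796
1371^16 ≡ 1796^2 = 3225616 ≡ 1288
1371^32 ≡ 1288^2 = 1658944 ≡ 3208
1371^64 ≡ 3208^2 = 10291264 ≡ 1010
1371^128 ≡ 1010^2 = 1020100 ≡ 3420
1371^256 ≡ 3420^2 = 11696400 ≡ 949
1371^512 ≡ 949^2 = 900601 ≡ 113
1371^1024 ≡ 113^2 = 12769 ≡ 1876
1371^2048 ≡ 1876^2 = 3519376 ≡ 937
2653 = 2048 + 512 + 64 + 16 + 8 + 4 + 1, so 1371^2653 ≡ 937·113·1010·1288·1796·3272·1371 ≡ 2566 (mod 3631)
Right side y^r · r^s mod p:
3057^2 = 9345249 ≡ 2686
3057^4 ≡ 2686^2 = 7214596 ≡ 3430
3057^8 ≡ 3430^2 = 11764900 ≡ 460
3057^16 ≡ 460^2 = 211600 ≡ 1002
3057^32 ≡ 1002^2 = 1004004 ≡ 1848
3057^64 ≡ 1848^2 = 3415104 ≡ 1964
3057^128 ≡ 1964^2 = 3857296 ≡ 1174
3057^256 ≡ 1174^2 = 1378276 ≡ 2127
3057^512 ≡ 2127^2 = 4524129 ≡ 3534
3057^1024 ≡ 3534^2 = 12489156 ≡ 2147
1984 = 1024 + 512 + 256 + 128 + 64, so 3057^1984 ≡ 2147·3534·2127·1174·1964 ≡ 685 (mod 3631)
1984^2 = 3936256 ≡ 252
1984^4 ≡ 252^2 = 63504 ≡ 1777
1984^8 ≡ 1777^2 = 3157729 ≡ 2390
1984^16 ≡ 2390^2 = 5712100 ≡ 537
1984^32 ≡ 537^2 = 288369 ≡ 1520
1984^64 ≡ 1520^2 = 2310400 ≡ 1084
1984^128 ≡ 1084^2 = 1175056 ≡ 2243
1984^256 ≡ 2243^2 = 5031049 ≡ 2114
1984^512 ≡ 2114^2 = 4468996 ≡ 2866
525 = 512 + 8 + 4 + 1, so 1984^525 ≡ 2866·2390·1777·1984 ≡ 2480 (mod 3631)
685·2480 = 1698800 ≡ 3123 (mod 3631)
2566 ≠ 3123, so verification fails.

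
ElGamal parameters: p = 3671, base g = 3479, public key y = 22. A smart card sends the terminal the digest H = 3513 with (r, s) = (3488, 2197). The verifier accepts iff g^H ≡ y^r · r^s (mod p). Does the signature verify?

Left side g^H mod p:
3479^3513 mod 3671 = 293
Right side y^r · r^s mod p:
22^3488 mod 3671 = 1620
3488^2197 mod 3671 = 1531
1620·1531 = 2480220 ≡ 2295 (mod 3671)
293 ≠ 2295, so verification fails.

does not verify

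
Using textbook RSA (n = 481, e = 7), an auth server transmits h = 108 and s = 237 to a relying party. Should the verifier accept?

reject

s^2 ≡ 237^2 = 56169 ≡ 373
s^4 ≡ 373^2 = 139129 ≡ 120
7 = 4 + 2 + 1, so s^7 ≡ 120·373·237 ≡ 146 (mod 481)
146 ≠ 108, so verification fails.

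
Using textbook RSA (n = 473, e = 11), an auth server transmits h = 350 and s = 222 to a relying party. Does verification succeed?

fails

Squares mod 473: s^1≡222, s^2≡92, s^4≡423, s^8≡135
11 = 8 + 2 + 1, so s^11 ≡ 135·92·222 ≡ 123 (mod 473)
123 ≠ 350, so verification fails.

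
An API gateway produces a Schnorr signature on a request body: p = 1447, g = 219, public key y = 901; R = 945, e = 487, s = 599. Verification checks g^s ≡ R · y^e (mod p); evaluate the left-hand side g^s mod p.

219^2 = 47961 ≡ 210
219^4 ≡ 210^2 = 44100 ≡ 690
219^8 ≡ 690^2 = 476100 ≡ 37
219^16 ≡ 37^2 = 1369
219^32 ≡ 1369^2 = 1874161 ≡ 296
219^64 ≡ 296^2 = 87616 ≡ 796
219^128 ≡ 796^2 = 633616 ≡ 1277
219^256 ≡ 1277^2 = 1630729 ≡ 1407
219^512 ≡ 1407^2 = 1979649 ≡ 153
599 = 512 + 64 + 16 + 4 + 2 + 1, so 219^599 ≡ 153·796·1369·690·210·219 ≡ 762 (mod 1447)

762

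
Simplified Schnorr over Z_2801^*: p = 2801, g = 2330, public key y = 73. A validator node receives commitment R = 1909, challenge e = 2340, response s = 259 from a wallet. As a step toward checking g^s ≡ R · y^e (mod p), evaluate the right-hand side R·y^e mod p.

73^2340 mod 2801 = 2533
R · y^e ≡ 1909·2533 = 4835497 ≡ 971 (mod 2801)

971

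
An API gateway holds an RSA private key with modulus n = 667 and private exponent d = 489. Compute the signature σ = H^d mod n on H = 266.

H^489 mod 667 = 441

441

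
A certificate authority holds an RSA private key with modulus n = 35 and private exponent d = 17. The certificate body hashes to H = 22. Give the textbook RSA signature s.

22

H^2 ≡ 22^2 = 484 ≡ 29
H^4 ≡ 29^2 = 841 ≡ 1
H^8 ≡ 1^2 = 1
H^16 ≡ 1^2 = 1
17 = 16 + 1, so H^17 ≡ 1·22 ≡ 22 (mod 35)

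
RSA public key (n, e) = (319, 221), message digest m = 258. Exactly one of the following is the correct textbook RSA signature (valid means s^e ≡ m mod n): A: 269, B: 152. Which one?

A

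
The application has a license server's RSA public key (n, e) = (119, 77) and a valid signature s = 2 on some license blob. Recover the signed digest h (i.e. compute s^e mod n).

32

Squares mod 119: s^1≡2, s^2≡4, s^4≡16, s^8≡18, s^16≡86, s^32≡18, s^64≡86
77 = 64 + 8 + 4 + 1, so s^77 ≡ 86·18·16·2 ≡ 32 (mod 119)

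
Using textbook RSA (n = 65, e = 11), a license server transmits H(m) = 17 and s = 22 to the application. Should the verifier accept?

reject

s^2 ≡ 22^2 = 484 ≡ 29
s^4 ≡ 29^2 = 841 ≡ 61
s^8 ≡ 61^2 = 3721 ≡ 16
11 = 8 + 2 + 1, so s^11 ≡ 16·29·22 ≡ 3 (mod 65)
3 ≠ 17, so verification fails.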